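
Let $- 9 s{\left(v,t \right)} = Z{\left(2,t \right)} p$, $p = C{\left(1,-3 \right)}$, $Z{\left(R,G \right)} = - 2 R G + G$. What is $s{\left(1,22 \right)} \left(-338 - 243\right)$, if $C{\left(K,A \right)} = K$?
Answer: $- \frac{12782}{3} \approx -4260.7$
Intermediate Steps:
$Z{\left(R,G \right)} = G - 2 G R$ ($Z{\left(R,G \right)} = - 2 G R + G = G - 2 G R$)
$p = 1$
$s{\left(v,t \right)} = \frac{t}{3}$ ($s{\left(v,t \right)} = - \frac{t \left(1 - 4\right) 1}{9} = - \frac{t \left(-3\right) 1}{9} = - \frac{- 3 t 1}{9} = - \frac{\left(-3\right) t}{9} = \frac{t}{3}$)
$s{\left(1,22 \right)} \left(-338 - 243\right) = \frac{1}{3} \cdot 22 \left(-338 - 243\right) = \frac{22}{3} \left(-581\right) = - \frac{12782}{3}$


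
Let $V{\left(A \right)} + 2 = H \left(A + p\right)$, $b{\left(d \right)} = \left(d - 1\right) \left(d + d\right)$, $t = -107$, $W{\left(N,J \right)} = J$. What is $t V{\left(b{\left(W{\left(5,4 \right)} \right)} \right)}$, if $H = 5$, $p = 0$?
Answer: $-12626$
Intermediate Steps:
$b{\left(d \right)} = 2 d \left(-1 + d\right)$ ($b{\left(d \right)} = \left(-1 + d\right) 2 d = 2 d \left(-1 + d\right)$)
$V{\left(A \right)} = -2 + 5 A$ ($V{\left(A \right)} = -2 + 5 \left(A + 0\right) = -2 + 5 A$)
$t V{\left(b{\left(W{\left(5,4 \right)} \right)} \right)} = - 107 \left(-2 + 5 \cdot 2 \cdot 4 \left(-1 + 4\right)\right) = - 107 \left(-2 + 5 \cdot 2 \cdot 4 \cdot 3\right) = - 107 \left(-2 + 5 \cdot 24\right) = - 107 \left(-2 + 120\right) = \left(-107\right) 118 = -12626$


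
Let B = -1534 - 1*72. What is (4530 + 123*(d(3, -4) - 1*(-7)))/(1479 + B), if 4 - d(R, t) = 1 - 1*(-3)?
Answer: -5391/127 ≈ -42.449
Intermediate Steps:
d(R, t) = 0 (d(R, t) = 4 - (1 - 1*(-3)) = 4 - (1 + 3) = 4 - 1*4 = 4 - 4 = 0)
B = -1606 (B = -1534 - 72 = -1606)
(4530 + 123*(d(3, -4) - 1*(-7)))/(1479 + B) = (4530 + 123*(0 - 1*(-7)))/(1479 - 1606) = (4530 + 123*(0 + 7))/(-127) = (4530 + 123*7)*(-1/127) = (4530 + 861)*(-1/127) = 5391*(-1/127) = -5391/127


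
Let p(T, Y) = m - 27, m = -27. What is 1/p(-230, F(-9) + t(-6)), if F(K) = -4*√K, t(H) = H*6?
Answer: -1/54 ≈ -0.018519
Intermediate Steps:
t(H) = 6*H
p(T, Y) = -54 (p(T, Y) = -27 - 27 = -54)
1/p(-230, F(-9) + t(-6)) = 1/(-54) = -1/54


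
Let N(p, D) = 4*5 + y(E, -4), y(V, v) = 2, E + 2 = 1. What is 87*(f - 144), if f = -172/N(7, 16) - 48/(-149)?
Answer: -21602274/1639 ≈ -13180.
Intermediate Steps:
E = -1 (E = -2 + 1 = -1)
N(p, D) = 22 (N(p, D) = 4*5 + 2 = 20 + 2 = 22)
f = -12286/1639 (f = -172/22 - 48/(-149) = -172*1/22 - 48*(-1/149) = -86/11 + 48/149 = -12286/1639 ≈ -7.4960)
87*(f - 144) = 87*(-12286/1639 - 144) = 87*(-248302/1639) = -21602274/1639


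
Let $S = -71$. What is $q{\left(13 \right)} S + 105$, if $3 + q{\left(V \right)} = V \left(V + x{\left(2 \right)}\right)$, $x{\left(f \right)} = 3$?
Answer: $-14450$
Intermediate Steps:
$q{\left(V \right)} = -3 + V \left(3 + V\right)$ ($q{\left(V \right)} = -3 + V \left(V + 3\right) = -3 + V \left(3 + V\right)$)
$q{\left(13 \right)} S + 105 = \left(-3 + 13^{2} + 3 \cdot 13\right) \left(-71\right) + 105 = \left(-3 + 169 + 39\right) \left(-71\right) + 105 = 205 \left(-71\right) + 105 = -14555 + 105 = -14450$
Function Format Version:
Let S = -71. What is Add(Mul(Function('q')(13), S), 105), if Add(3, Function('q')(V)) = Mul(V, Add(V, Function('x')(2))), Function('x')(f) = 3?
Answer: -14450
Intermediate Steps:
Function('q')(V) = Add(-3, Mul(V, Add(3, V))) (Function('q')(V) = Add(-3, Mul(V, Add(V, 3))) = Add(-3, Mul(V, Add(3, V))))
Add(Mul(Function('q')(13), S), 105) = Add(Mul(Add(-3, Pow(13, 2), Mul(3, 13)), -71), 105) = Add(Mul(Add(-3, 169, 39), -71), 105) = Add(Mul(205, -71), 105) = Add(-14555, 105) = -14450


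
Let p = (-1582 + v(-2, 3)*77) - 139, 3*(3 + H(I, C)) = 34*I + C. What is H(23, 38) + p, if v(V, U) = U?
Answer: -3659/3 ≈ -1219.7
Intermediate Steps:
H(I, C) = -3 + C/3 + 34*I/3 (H(I, C) = -3 + (34*I + C)/3 = -3 + (C + 34*I)/3 = -3 + (C/3 + 34*I/3) = -3 + C/3 + 34*I/3)
p = -1490 (p = (-1582 + 3*77) - 139 = (-1582 + 231) - 139 = -1351 - 139 = -1490)
H(23, 38) + p = (-3 + (⅓)*38 + (34/3)*23) - 1490 = (-3 + 38/3 + 782/3) - 1490 = 811/3 - 1490 = -3659/3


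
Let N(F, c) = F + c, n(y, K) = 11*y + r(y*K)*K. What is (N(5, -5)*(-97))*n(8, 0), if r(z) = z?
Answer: 0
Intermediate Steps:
n(y, K) = 11*y + y*K**2 (n(y, K) = 11*y + (y*K)*K = 11*y + (K*y)*K = 11*y + y*K**2)
(N(5, -5)*(-97))*n(8, 0) = ((5 - 5)*(-97))*(8*(11 + 0**2)) = (0*(-97))*(8*(11 + 0)) = 0*(8*11) = 0*88 = 0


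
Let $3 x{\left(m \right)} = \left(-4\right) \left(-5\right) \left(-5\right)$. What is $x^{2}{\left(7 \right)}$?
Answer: $\frac{10000}{9} \approx 1111.1$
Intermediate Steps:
$x{\left(m \right)} = - \frac{100}{3}$ ($x{\left(m \right)} = \frac{\left(-4\right) \left(-5\right) \left(-5\right)}{3} = \frac{20 \left(-5\right)}{3} = \frac{1}{3} \left(-100\right) = - \frac{100}{3}$)
$x^{2}{\left(7 \right)} = \left(- \frac{100}{3}\right)^{2} = \frac{10000}{9}$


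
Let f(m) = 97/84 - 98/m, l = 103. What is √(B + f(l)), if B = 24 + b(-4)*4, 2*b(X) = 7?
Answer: √714947205/4326 ≈ 6.1809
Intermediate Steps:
b(X) = 7/2 (b(X) = (½)*7 = 7/2)
B = 38 (B = 24 + (7/2)*4 = 24 + 14 = 38)
f(m) = 97/84 - 98/m (f(m) = 97*(1/84) - 98/m = 97/84 - 98/m)
√(B + f(l)) = √(38 + (97/84 - 98/103)) = √(38 + 1759/8652) = √(330535/8652) = √714947205/4326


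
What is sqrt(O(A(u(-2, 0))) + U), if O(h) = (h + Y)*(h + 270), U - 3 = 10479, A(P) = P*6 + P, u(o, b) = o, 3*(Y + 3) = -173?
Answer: I*sqrt(77694)/3 ≈ 92.912*I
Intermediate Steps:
Y = -182/3 (Y = -3 + (1/3)*(-173) = -3 - 173/3 = -182/3 ≈ -60.667)
A(P) = 7*P (A(P) = 6*P + P = 7*P)
U = 10482 (U = 3 + 10479 = 10482)
O(h) = (270 + h)*(-182/3 + h) (O(h) = (h - 182/3)*(h + 270) = (-182/3 + h)*(270 + h) = (270 + h)*(-182/3 + h))
sqrt(O(A(u(-2, 0))) + U) = sqrt((-16380 + (7*(-2))**2 + 628*(7*(-2))/3) + 10482) = sqrt((-16380 + (-14)**2 + (628/3)*(-14)) + 10482) = sqrt((-16380 + 196 - 8792/3) + 10482) = sqrt(-57344/3 + 10482) = sqrt(-25898/3) = I*sqrt(77694)/3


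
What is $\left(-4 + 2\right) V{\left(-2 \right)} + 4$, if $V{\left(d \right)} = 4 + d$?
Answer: $0$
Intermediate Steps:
$\left(-4 + 2\right) V{\left(-2 \right)} + 4 = \left(-4 + 2\right) \left(4 - 2\right) + 4 = \left(-2\right) 2 + 4 = -4 + 4 = 0$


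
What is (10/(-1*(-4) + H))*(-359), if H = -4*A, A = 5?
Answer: 1795/8 ≈ 224.38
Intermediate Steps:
H = -20 (H = -4*5 = -20)
(10/(-1*(-4) + H))*(-359) = (10/(-1*(-4) - 20))*(-359) = (10/(4 - 20))*(-359) = (10/(-16))*(-359) = -1/16*10*(-359) = -5/8*(-359) = 1795/8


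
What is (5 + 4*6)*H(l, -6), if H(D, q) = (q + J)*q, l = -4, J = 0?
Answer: 1044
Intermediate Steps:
H(D, q) = q**2 (H(D, q) = (q + 0)*q = q*q = q**2)
(5 + 4*6)*H(l, -6) = (5 + 4*6)*(-6)**2 = (5 + 24)*36 = 29*36 = 1044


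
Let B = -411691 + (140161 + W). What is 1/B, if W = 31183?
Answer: -1/240347 ≈ -4.1607e-6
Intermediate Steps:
B = -240347 (B = -411691 + (140161 + 31183) = -411691 + 171344 = -240347)
1/B = 1/(-240347) = -1/240347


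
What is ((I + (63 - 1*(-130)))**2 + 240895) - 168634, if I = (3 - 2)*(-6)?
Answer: 107230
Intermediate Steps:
I = -6 (I = 1*(-6) = -6)
((I + (63 - 1*(-130)))**2 + 240895) - 168634 = ((-6 + (63 - 1*(-130)))**2 + 240895) - 168634 = ((-6 + (63 + 130))**2 + 240895) - 168634 = ((-6 + 193)**2 + 240895) - 168634 = (187**2 + 240895) - 168634 = (34969 + 240895) - 168634 = 275864 - 168634 = 107230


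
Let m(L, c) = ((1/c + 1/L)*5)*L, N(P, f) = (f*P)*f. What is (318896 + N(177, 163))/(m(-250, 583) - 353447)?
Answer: -2927598047/206057936 ≈ -14.208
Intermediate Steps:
N(P, f) = P*f² (N(P, f) = (P*f)*f = P*f²)
m(L, c) = L*(5/L + 5/c) (m(L, c) = ((1/c + 1/L)*5)*L = ((1/L + 1/c)*5)*L = (5/L + 5/c)*L = L*(5/L + 5/c))
(318896 + N(177, 163))/(m(-250, 583) - 353447) = (318896 + 177*163²)/((5 + 5*(-250)/583) - 353447) = (318896 + 177*26569)/((5 + 5*(-250)*(1/583)) - 353447) = (318896 + 4702713)/((5 - 1250/583) - 353447) = 5021609/(1665/583 - 353447) = 5021609/(-206057936/583) = 5021609*(-583/206057936) = -2927598047/206057936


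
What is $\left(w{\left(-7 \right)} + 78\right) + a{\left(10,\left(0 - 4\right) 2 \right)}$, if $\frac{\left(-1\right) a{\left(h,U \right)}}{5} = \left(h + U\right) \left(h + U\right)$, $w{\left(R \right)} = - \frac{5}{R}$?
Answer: $\frac{411}{7} \approx 58.714$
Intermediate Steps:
$a{\left(h,U \right)} = - 5 \left(U + h\right)^{2}$ ($a{\left(h,U \right)} = - 5 \left(h + U\right) \left(h + U\right) = - 5 \left(U + h\right) \left(U + h\right) = - 5 \left(U + h\right)^{2}$)
$\left(w{\left(-7 \right)} + 78\right) + a{\left(10,\left(0 - 4\right) 2 \right)} = \left(- \frac{5}{-7} + 78\right) - 5 \left(\left(0 - 4\right) 2 + 10\right)^{2} = \left(\left(-5\right) \left(- \frac{1}{7}\right) + 78\right) - 5 \left(\left(-4\right) 2 + 10\right)^{2} = \left(\frac{5}{7} + 78\right) - 5 \left(-8 + 10\right)^{2} = \frac{551}{7} - 5 \cdot 2^{2} = \frac{551}{7} - 20 = \frac{411}{7}$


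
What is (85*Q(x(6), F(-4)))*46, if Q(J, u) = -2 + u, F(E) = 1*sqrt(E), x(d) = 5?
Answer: -7820 + 7820*I ≈ -7820.0 + 7820.0*I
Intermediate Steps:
F(E) = sqrt(E)
(85*Q(x(6), F(-4)))*46 = (85*(-2 + sqrt(-4)))*46 = (85*(-2 + 2*I))*46 = (-170 + 170*I)*46 = -7820 + 7820*I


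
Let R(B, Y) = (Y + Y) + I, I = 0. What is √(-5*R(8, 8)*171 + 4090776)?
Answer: 2*√1019274 ≈ 2019.2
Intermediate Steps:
R(B, Y) = 2*Y (R(B, Y) = (Y + Y) + 0 = 2*Y + 0 = 2*Y)
√(-5*R(8, 8)*171 + 4090776) = √(-10*8*171 + 4090776) = √(-5*16*171 + 4090776) = √(-80*171 + 4090776) = √(-13680 + 4090776) = √4077096 = 2*√1019274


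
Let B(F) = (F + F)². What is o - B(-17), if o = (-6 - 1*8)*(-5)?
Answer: -1086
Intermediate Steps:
B(F) = 4*F² (B(F) = (2*F)² = 4*F²)
o = 70 (o = (-6 - 8)*(-5) = -14*(-5) = 70)
o - B(-17) = 70 - 4*(-17)² = 70 - 4*289 = 70 - 1*1156 = 70 - 1156 = -1086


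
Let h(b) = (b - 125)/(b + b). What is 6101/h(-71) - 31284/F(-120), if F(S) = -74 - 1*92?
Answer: 37486109/8134 ≈ 4608.6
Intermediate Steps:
F(S) = -166 (F(S) = -74 - 92 = -166)
h(b) = (-125 + b)/(2*b) (h(b) = (-125 + b)/((2*b)) = (-125 + b)*(1/(2*b)) = (-125 + b)/(2*b))
6101/h(-71) - 31284/F(-120) = 6101/(((½)*(-125 - 71)/(-71))) - 31284/(-166) = 6101/(((½)*(-1/71)*(-196))) - 31284*(-1/166) = 6101/(98/71) + 15642/83 = 6101*(71/98) + 15642/83 = 433171/98 + 15642/83 = 37486109/8134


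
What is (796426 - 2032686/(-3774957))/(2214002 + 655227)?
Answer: 1002158645456/3610405366051 ≈ 0.27758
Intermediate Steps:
(796426 - 2032686/(-3774957))/(2214002 + 655227) = (796426 - 2032686*(-1/3774957))/2869229 = (796426 + 677562/1258319)*(1/2869229) = (1002158645456/1258319)*(1/2869229) = 1002158645456/3610405366051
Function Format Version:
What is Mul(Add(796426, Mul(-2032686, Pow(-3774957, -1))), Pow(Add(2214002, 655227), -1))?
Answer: Rational(1002158645456, 3610405366051) ≈ 0.27758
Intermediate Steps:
Mul(Add(796426, Mul(-2032686, Pow(-3774957, -1))), Pow(Add(2214002, 655227), -1)) = Mul(Add(796426, Mul(-2032686, Rational(-1, 3774957))), Pow(2869229, -1)) = Mul(Add(796426, Rational(677562, 1258319)), Rational(1, 2869229)) = Mul(Rational(1002158645456, 1258319), Rational(1, 2869229)) = Rational(1002158645456, 3610405366051)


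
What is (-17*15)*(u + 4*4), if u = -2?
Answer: -3570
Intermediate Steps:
(-17*15)*(u + 4*4) = (-17*15)*(-2 + 4*4) = -255*(-2 + 16) = -255*14 = -3570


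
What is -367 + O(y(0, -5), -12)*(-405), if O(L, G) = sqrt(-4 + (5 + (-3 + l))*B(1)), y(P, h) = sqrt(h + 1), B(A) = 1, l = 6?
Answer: -1177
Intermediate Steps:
y(P, h) = sqrt(1 + h)
O(L, G) = 2 (O(L, G) = sqrt(-4 + (5 + (-3 + 6))*1) = sqrt(-4 + (5 + 3)*1) = sqrt(-4 + 8*1) = sqrt(-4 + 8) = sqrt(4) = 2)
-367 + O(y(0, -5), -12)*(-405) = -367 + 2*(-405) = -367 - 810 = -1177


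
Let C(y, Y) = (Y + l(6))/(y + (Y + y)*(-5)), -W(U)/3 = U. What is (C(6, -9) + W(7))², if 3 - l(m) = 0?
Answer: 22201/49 ≈ 453.08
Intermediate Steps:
l(m) = 3 (l(m) = 3 - 1*0 = 3 + 0 = 3)
W(U) = -3*U
C(y, Y) = (3 + Y)/(-5*Y - 4*y) (C(y, Y) = (Y + 3)/(y + (Y + y)*(-5)) = (3 + Y)/(y + (-5*Y - 5*y)) = (3 + Y)/(-5*Y - 4*y))
(C(6, -9) + W(7))² = ((-3 - 1*(-9))/(4*6 + 5*(-9)) - 3*7)² = ((-3 + 9)/(24 - 45) - 21)² = (6/(-21) - 21)² = (-1/21*6 - 21)² = (-2/7 - 21)² = (-149/7)² = 22201/49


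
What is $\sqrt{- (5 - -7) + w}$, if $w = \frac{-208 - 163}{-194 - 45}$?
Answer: $\frac{i \sqrt{596783}}{239} \approx 3.2323 i$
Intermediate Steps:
$w = \frac{371}{239}$ ($w = - \frac{371}{-239} = \left(-371\right) \left(- \frac{1}{239}\right) = \frac{371}{239} \approx 1.5523$)
$\sqrt{- (5 - -7) + w} = \sqrt{- (5 - -7) + \frac{371}{239}} = \sqrt{- (5 + 7) + \frac{371}{239}} = \sqrt{\left(-1\right) 12 + \frac{371}{239}} = \sqrt{-12 + \frac{371}{239}} = \sqrt{- \frac{2497}{239}} = \frac{i \sqrt{596783}}{239}$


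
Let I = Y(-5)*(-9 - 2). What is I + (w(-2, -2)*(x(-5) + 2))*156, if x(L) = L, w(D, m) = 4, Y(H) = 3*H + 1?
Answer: -1718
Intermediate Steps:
Y(H) = 1 + 3*H
I = 154 (I = (1 + 3*(-5))*(-9 - 2) = (1 - 15)*(-11) = -14*(-11) = 154)
I + (w(-2, -2)*(x(-5) + 2))*156 = 154 + (4*(-5 + 2))*156 = 154 + (4*(-3))*156 = 154 - 12*156 = 154 - 1872 = -1718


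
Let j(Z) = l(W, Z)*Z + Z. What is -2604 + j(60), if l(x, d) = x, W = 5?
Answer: -2244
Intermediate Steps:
j(Z) = 6*Z (j(Z) = 5*Z + Z = 6*Z)
-2604 + j(60) = -2604 + 6*60 = -2604 + 360 = -2244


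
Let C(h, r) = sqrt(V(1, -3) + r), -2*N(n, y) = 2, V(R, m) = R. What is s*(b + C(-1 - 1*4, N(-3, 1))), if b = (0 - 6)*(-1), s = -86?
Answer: -516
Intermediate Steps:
N(n, y) = -1 (N(n, y) = -1/2*2 = -1)
b = 6 (b = -6*(-1) = 6)
C(h, r) = sqrt(1 + r)
s*(b + C(-1 - 1*4, N(-3, 1))) = -86*(6 + sqrt(1 - 1)) = -86*(6 + sqrt(0)) = -86*(6 + 0) = -86*6 = -516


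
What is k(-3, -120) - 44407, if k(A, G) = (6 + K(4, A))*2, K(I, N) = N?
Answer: -44401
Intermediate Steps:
k(A, G) = 12 + 2*A (k(A, G) = (6 + A)*2 = 12 + 2*A)
k(-3, -120) - 44407 = (12 + 2*(-3)) - 44407 = (12 - 6) - 44407 = 6 - 44407 = -44401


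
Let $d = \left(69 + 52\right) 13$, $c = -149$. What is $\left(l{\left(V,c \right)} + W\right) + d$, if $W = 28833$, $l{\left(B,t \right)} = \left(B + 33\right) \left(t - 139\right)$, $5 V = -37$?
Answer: $\frac{115166}{5} \approx 23033.0$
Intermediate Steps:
$V = - \frac{37}{5}$ ($V = \frac{1}{5} \left(-37\right) = - \frac{37}{5} \approx -7.4$)
$l{\left(B,t \right)} = \left(-139 + t\right) \left(33 + B\right)$ ($l{\left(B,t \right)} = \left(33 + B\right) \left(-139 + t\right) = \left(-139 + t\right) \left(33 + B\right)$)
$d = 1573$ ($d = 121 \cdot 13 = 1573$)
$\left(l{\left(V,c \right)} + W\right) + d = \left(\left(-4587 - - \frac{5143}{5} + 33 \left(-149\right) - - \frac{5513}{5}\right) + 28833\right) + 1573 = \left(\left(-4587 + \frac{5143}{5} - 4917 + \frac{5513}{5}\right) + 28833\right) + 1573 = \left(- \frac{36864}{5} + 28833\right) + 1573 = \frac{107301}{5} + 1573 = \frac{115166}{5}$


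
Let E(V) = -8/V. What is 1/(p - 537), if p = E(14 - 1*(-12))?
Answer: -13/6985 ≈ -0.0018611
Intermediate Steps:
p = -4/13 (p = -8/(14 - 1*(-12)) = -8/(14 + 12) = -8/26 = -8*1/26 = -4/13 ≈ -0.30769)
1/(p - 537) = 1/(-4/13 - 537) = 1/(-6985/13) = -13/6985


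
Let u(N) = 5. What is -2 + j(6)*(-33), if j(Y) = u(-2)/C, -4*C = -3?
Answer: -222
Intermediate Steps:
C = ¾ (C = -¼*(-3) = ¾ ≈ 0.75000)
j(Y) = 20/3 (j(Y) = 5/(¾) = 5*(4/3) = 20/3)
-2 + j(6)*(-33) = -2 + (20/3)*(-33) = -2 - 220 = -222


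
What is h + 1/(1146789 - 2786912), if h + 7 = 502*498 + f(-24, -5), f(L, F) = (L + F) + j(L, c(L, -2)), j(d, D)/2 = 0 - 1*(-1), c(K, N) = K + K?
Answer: 409968425325/1640123 ≈ 2.4996e+5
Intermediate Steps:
c(K, N) = 2*K
j(d, D) = 2 (j(d, D) = 2*(0 - 1*(-1)) = 2*(0 + 1) = 2*1 = 2)
f(L, F) = 2 + F + L (f(L, F) = (L + F) + 2 = (F + L) + 2 = 2 + F + L)
h = 249962 (h = -7 + (502*498 + (2 - 5 - 24)) = -7 + (249996 - 27) = -7 + 249969 = 249962)
h + 1/(1146789 - 2786912) = 249962 + 1/(1146789 - 2786912) = 249962 + 1/(-1640123) = 249962 - 1/1640123 = 409968425325/1640123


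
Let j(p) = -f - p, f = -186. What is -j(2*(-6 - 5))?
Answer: -208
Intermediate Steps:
j(p) = 186 - p (j(p) = -1*(-186) - p = 186 - p)
-j(2*(-6 - 5)) = -(186 - 2*(-6 - 5)) = -(186 - 2*(-11)) = -(186 - 1*(-22)) = -(186 + 22) = -1*208 = -208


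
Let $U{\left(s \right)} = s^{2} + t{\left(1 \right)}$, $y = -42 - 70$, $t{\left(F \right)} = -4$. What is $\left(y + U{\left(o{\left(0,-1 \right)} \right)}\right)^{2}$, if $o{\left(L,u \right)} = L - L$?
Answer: $13456$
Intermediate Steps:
$o{\left(L,u \right)} = 0$
$y = -112$ ($y = -42 - 70 = -112$)
$U{\left(s \right)} = -4 + s^{2}$ ($U{\left(s \right)} = s^{2} - 4 = -4 + s^{2}$)
$\left(y + U{\left(o{\left(0,-1 \right)} \right)}\right)^{2} = \left(-112 - \left(4 - 0^{2}\right)\right)^{2} = \left(-112 + \left(-4 + 0\right)\right)^{2} = \left(-112 - 4\right)^{2} = \left(-116\right)^{2} = 13456$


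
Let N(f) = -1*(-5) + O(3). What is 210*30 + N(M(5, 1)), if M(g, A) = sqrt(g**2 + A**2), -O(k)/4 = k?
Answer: 6293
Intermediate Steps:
O(k) = -4*k
M(g, A) = sqrt(A**2 + g**2)
N(f) = -7 (N(f) = -1*(-5) - 4*3 = 5 - 12 = -7)
210*30 + N(M(5, 1)) = 210*30 - 7 = 6300 - 7 = 6293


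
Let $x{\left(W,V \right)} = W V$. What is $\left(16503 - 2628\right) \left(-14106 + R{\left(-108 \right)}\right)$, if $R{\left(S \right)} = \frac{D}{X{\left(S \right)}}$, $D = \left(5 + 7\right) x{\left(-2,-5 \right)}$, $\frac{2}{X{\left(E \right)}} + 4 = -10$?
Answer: $-207375750$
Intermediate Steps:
$X{\left(E \right)} = - \frac{1}{7}$ ($X{\left(E \right)} = \frac{2}{-4 - 10} = \frac{2}{-14} = 2 \left(- \frac{1}{14}\right) = - \frac{1}{7}$)
$x{\left(W,V \right)} = V W$
$D = 120$ ($D = \left(5 + 7\right) \left(\left(-5\right) \left(-2\right)\right) = 12 \cdot 10 = 120$)
$R{\left(S \right)} = -840$ ($R{\left(S \right)} = \frac{120}{- \frac{1}{7}} = 120 \left(-7\right) = -840$)
$\left(16503 - 2628\right) \left(-14106 + R{\left(-108 \right)}\right) = \left(16503 - 2628\right) \left(-14106 - 840\right) = 13875 \left(-14946\right) = -207375750$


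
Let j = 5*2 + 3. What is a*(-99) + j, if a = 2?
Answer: -185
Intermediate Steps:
j = 13 (j = 10 + 3 = 13)
a*(-99) + j = 2*(-99) + 13 = -198 + 13 = -185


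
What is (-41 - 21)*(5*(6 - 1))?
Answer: -1550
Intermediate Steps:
(-41 - 21)*(5*(6 - 1)) = -310*5 = -62*25 = -1550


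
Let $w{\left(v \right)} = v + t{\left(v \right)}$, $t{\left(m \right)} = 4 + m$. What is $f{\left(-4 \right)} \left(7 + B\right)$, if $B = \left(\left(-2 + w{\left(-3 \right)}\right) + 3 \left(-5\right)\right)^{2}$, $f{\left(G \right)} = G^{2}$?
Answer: $5888$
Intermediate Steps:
$w{\left(v \right)} = 4 + 2 v$ ($w{\left(v \right)} = v + \left(4 + v\right) = 4 + 2 v$)
$B = 361$ ($B = \left(\left(-2 + \left(4 + 2 \left(-3\right)\right)\right) + 3 \left(-5\right)\right)^{2} = \left(\left(-2 + \left(4 - 6\right)\right) - 15\right)^{2} = \left(\left(-2 - 2\right) - 15\right)^{2} = \left(-4 - 15\right)^{2} = \left(-19\right)^{2} = 361$)
$f{\left(-4 \right)} \left(7 + B\right) = \left(-4\right)^{2} \left(7 + 361\right) = 16 \cdot 368 = 5888$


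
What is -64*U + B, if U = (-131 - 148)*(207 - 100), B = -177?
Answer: 1910415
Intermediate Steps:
U = -29853 (U = -279*107 = -29853)
-64*U + B = -64*(-29853) - 177 = 1910592 - 177 = 1910415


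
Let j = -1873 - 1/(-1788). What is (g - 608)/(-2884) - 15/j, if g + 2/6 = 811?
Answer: -451024636/7243720449 ≈ -0.062264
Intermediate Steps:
g = 2432/3 (g = -⅓ + 811 = 2432/3 ≈ 810.67)
j = -3348923/1788 (j = -1873 - 1*(-1/1788) = -1873 + 1/1788 = -3348923/1788 ≈ -1873.0)
(g - 608)/(-2884) - 15/j = (2432/3 - 608)/(-2884) - 15/(-3348923/1788) = (608/3)*(-1/2884) - 15*(-1788/3348923) = -152/2163 + 26820/3348923 = -451024636/7243720449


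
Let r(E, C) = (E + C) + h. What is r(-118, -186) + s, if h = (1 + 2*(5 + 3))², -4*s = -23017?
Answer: 22957/4 ≈ 5739.3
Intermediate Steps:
s = 23017/4 (s = -¼*(-23017) = 23017/4 ≈ 5754.3)
h = 289 (h = (1 + 2*8)² = (1 + 16)² = 17² = 289)
r(E, C) = 289 + C + E (r(E, C) = (E + C) + 289 = (C + E) + 289 = 289 + C + E)
r(-118, -186) + s = (289 - 186 - 118) + 23017/4 = -15 + 23017/4 = 22957/4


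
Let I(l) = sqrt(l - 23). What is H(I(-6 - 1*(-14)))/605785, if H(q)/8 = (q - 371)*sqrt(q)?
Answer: 8*15**(1/4)*sqrt(I)*(-371 + I*sqrt(15))/605785 ≈ -0.0068891 - 0.0067468*I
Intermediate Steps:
I(l) = sqrt(-23 + l)
H(q) = 8*sqrt(q)*(-371 + q) (H(q) = 8*((q - 371)*sqrt(q)) = 8*((-371 + q)*sqrt(q)) = 8*(sqrt(q)*(-371 + q)) = 8*sqrt(q)*(-371 + q))
H(I(-6 - 1*(-14)))/605785 = (8*sqrt(sqrt(-23 + (-6 - 1*(-14))))*(-371 + sqrt(-23 + (-6 - 1*(-14)))))/605785 = (8*sqrt(sqrt(-23 + (-6 + 14)))*(-371 + sqrt(-23 + (-6 + 14))))*(1/605785) = (8*sqrt(sqrt(-23 + 8))*(-371 + sqrt(-23 + 8)))*(1/605785) = (8*sqrt(sqrt(-15))*(-371 + sqrt(-15)))*(1/605785) = (8*sqrt(I*sqrt(15))*(-371 + I*sqrt(15)))*(1/605785) = (8*(15**(1/4)*sqrt(I))*(-371 + I*sqrt(15)))*(1/605785) = (8*15**(1/4)*sqrt(I)*(-371 + I*sqrt(15)))*(1/605785) = 8*15**(1/4)*sqrt(I)*(-371 + I*sqrt(15))/605785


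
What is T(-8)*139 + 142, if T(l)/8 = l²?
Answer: 71310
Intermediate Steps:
T(l) = 8*l²
T(-8)*139 + 142 = (8*(-8)²)*139 + 142 = (8*64)*139 + 142 = 512*139 + 142 = 71168 + 142 = 71310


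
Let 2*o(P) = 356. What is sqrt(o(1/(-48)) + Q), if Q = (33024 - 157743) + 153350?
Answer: 3*sqrt(3201) ≈ 169.73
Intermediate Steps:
o(P) = 178 (o(P) = (1/2)*356 = 178)
Q = 28631 (Q = -124719 + 153350 = 28631)
sqrt(o(1/(-48)) + Q) = sqrt(178 + 28631) = sqrt(28809) = 3*sqrt(3201)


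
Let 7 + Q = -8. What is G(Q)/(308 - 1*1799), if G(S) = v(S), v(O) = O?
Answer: 5/497 ≈ 0.010060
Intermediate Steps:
Q = -15 (Q = -7 - 8 = -15)
G(S) = S
G(Q)/(308 - 1*1799) = -15/(308 - 1*1799) = -15/(308 - 1799) = -15/(-1491) = -15*(-1/1491) = 5/497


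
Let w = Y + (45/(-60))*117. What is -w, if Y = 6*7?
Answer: 183/4 ≈ 45.750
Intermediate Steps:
Y = 42
w = -183/4 (w = 42 + (45/(-60))*117 = 42 + (45*(-1/60))*117 = 42 - ¾*117 = 42 - 351/4 = -183/4 ≈ -45.750)
-w = -1*(-183/4) = 183/4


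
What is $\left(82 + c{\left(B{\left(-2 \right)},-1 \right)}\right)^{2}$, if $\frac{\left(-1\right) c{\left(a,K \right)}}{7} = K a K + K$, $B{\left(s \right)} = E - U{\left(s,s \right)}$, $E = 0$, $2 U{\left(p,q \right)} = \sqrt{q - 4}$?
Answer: $\frac{15695}{2} + 623 i \sqrt{6} \approx 7847.5 + 1526.0 i$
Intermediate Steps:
$U{\left(p,q \right)} = \frac{\sqrt{-4 + q}}{2}$ ($U{\left(p,q \right)} = \frac{\sqrt{q - 4}}{2} = \frac{\sqrt{-4 + q}}{2}$)
$B{\left(s \right)} = - \frac{\sqrt{-4 + s}}{2}$ ($B{\left(s \right)} = 0 - \frac{\sqrt{-4 + s}}{2} = - \frac{\sqrt{-4 + s}}{2}$)
$c{\left(a,K \right)} = - 7 K - 7 a K^{2}$ ($c{\left(a,K \right)} = - 7 \left(K a K + K\right) = - 7 \left(a K^{2} + K\right) = - 7 \left(K + a K^{2}\right) = - 7 K - 7 a K^{2}$)
$\left(82 + c{\left(B{\left(-2 \right)},-1 \right)}\right)^{2} = \left(82 - - 7 \left(1 - - \frac{\sqrt{-4 - 2}}{2}\right)\right)^{2} = \left(82 - - 7 \left(1 - - \frac{\sqrt{-6}}{2}\right)\right)^{2} = \left(82 - - 7 \left(1 - - \frac{i \sqrt{6}}{2}\right)\right)^{2} = \left(82 - - 7 \left(1 + \frac{i \sqrt{6}}{2}\right)\right)^{2} = \left(82 + \left(7 + \frac{7 i \sqrt{6}}{2}\right)\right)^{2} = \left(89 + \frac{7 i \sqrt{6}}{2}\right)^{2}$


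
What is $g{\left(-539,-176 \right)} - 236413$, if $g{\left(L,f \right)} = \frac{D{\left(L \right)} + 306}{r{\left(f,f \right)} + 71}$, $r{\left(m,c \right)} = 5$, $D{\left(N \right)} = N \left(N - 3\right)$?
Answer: $- \frac{4418736}{19} \approx -2.3257 \cdot 10^{5}$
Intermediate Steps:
$D{\left(N \right)} = N \left(-3 + N\right)$
$g{\left(L,f \right)} = \frac{153}{38} + \frac{L \left(-3 + L\right)}{76}$ ($g{\left(L,f \right)} = \frac{L \left(-3 + L\right) + 306}{5 + 71} = \frac{306 + L \left(-3 + L\right)}{76} = \left(306 + L \left(-3 + L\right)\right) \frac{1}{76} = \frac{153}{38} + \frac{L \left(-3 + L\right)}{76}$)
$g{\left(-539,-176 \right)} - 236413 = \left(\frac{153}{38} + \frac{1}{76} \left(-539\right) \left(-3 - 539\right)\right) - 236413 = \left(\frac{153}{38} + \frac{1}{76} \left(-539\right) \left(-542\right)\right) - 236413 = \left(\frac{153}{38} + \frac{146069}{38}\right) - 236413 = \frac{73111}{19} - 236413 = - \frac{4418736}{19}$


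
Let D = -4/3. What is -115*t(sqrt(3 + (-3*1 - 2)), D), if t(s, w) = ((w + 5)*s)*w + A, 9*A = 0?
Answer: 5060*I*sqrt(2)/9 ≈ 795.1*I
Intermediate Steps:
A = 0 (A = (1/9)*0 = 0)
D = -4/3 (D = -4*1/3 = -4/3 ≈ -1.3333)
t(s, w) = s*w*(5 + w) (t(s, w) = ((w + 5)*s)*w + 0 = ((5 + w)*s)*w + 0 = (s*(5 + w))*w + 0 = s*w*(5 + w) + 0 = s*w*(5 + w))
-115*t(sqrt(3 + (-3*1 - 2)), D) = -115*sqrt(3 + (-3*1 - 2))*(-4)*(5 - 4/3)/3 = -115*sqrt(3 + (-3 - 2))*(-4)*11/(3*3) = -115*sqrt(3 - 5)*(-4)*11/(3*3) = -115*sqrt(-2)*(-4)*11/(3*3) = -115*I*sqrt(2)*(-4)*11/(3*3) = -(-5060)*I*sqrt(2)/9 = 5060*I*sqrt(2)/9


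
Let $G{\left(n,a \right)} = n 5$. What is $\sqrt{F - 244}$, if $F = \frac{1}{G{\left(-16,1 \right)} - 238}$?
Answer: $\frac{i \sqrt{24674574}}{318} \approx 15.621 i$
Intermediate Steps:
$G{\left(n,a \right)} = 5 n$
$F = - \frac{1}{318}$ ($F = \frac{1}{5 \left(-16\right) - 238} = \frac{1}{-80 - 238} = \frac{1}{-318} = - \frac{1}{318} \approx -0.0031447$)
$\sqrt{F - 244} = \sqrt{- \frac{1}{318} - 244} = \sqrt{- \frac{77593}{318}} = \frac{i \sqrt{24674574}}{318}$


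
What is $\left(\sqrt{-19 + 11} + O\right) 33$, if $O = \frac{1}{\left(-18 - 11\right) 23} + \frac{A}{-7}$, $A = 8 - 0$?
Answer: $- \frac{176319}{4669} + 66 i \sqrt{2} \approx -37.764 + 93.338 i$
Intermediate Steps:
$A = 8$ ($A = 8 + 0 = 8$)
$O = - \frac{5343}{4669}$ ($O = \frac{1}{\left(-18 - 11\right) 23} + \frac{8}{-7} = \frac{1}{-29} \cdot \frac{1}{23} + 8 \left(- \frac{1}{7}\right) = \left(- \frac{1}{29}\right) \frac{1}{23} - \frac{8}{7} = - \frac{1}{667} - \frac{8}{7} = - \frac{5343}{4669} \approx -1.1444$)
$\left(\sqrt{-19 + 11} + O\right) 33 = \left(\sqrt{-19 + 11} - \frac{5343}{4669}\right) 33 = \left(\sqrt{-8} - \frac{5343}{4669}\right) 33 = \left(2 i \sqrt{2} - \frac{5343}{4669}\right) 33 = \left(- \frac{5343}{4669} + 2 i \sqrt{2}\right) 33 = - \frac{176319}{4669} + 66 i \sqrt{2}$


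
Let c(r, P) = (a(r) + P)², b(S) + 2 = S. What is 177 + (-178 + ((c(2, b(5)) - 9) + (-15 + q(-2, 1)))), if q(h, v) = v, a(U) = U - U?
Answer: -15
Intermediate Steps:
a(U) = 0
b(S) = -2 + S
c(r, P) = P² (c(r, P) = (0 + P)² = P²)
177 + (-178 + ((c(2, b(5)) - 9) + (-15 + q(-2, 1)))) = 177 + (-178 + (((-2 + 5)² - 9) + (-15 + 1))) = 177 + (-178 + ((3² - 9) - 14)) = 177 + (-178 + ((9 - 9) - 14)) = 177 + (-178 + (0 - 14)) = 177 + (-178 - 14) = 177 - 192 = -15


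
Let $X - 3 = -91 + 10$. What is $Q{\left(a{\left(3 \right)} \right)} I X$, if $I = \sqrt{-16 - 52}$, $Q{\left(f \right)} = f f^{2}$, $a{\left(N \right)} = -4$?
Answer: $9984 i \sqrt{17} \approx 41165.0 i$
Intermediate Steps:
$Q{\left(f \right)} = f^{3}$
$I = 2 i \sqrt{17}$ ($I = \sqrt{-68} = 2 i \sqrt{17} \approx 8.2462 i$)
$X = -78$ ($X = 3 + \left(-91 + 10\right) = 3 - 81 = -78$)
$Q{\left(a{\left(3 \right)} \right)} I X = \left(-4\right)^{3} \cdot 2 i \sqrt{17} \left(-78\right) = - 64 \cdot 2 i \sqrt{17} \left(-78\right) = - 128 i \sqrt{17} \left(-78\right) = 9984 i \sqrt{17}$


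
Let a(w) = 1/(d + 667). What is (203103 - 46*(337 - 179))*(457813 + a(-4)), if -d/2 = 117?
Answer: 38820965430050/433 ≈ 8.9656e+10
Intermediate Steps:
d = -234 (d = -2*117 = -234)
a(w) = 1/433 (a(w) = 1/(-234 + 667) = 1/433)
(203103 - 46*(337 - 179))*(457813 + a(-4)) = (203103 - 46*(337 - 179))*(457813 + 1/433) = (203103 - 46*158)*(198233030/433) = (203103 - 7268)*(198233030/433) = 195835*(198233030/433) = 38820965430050/433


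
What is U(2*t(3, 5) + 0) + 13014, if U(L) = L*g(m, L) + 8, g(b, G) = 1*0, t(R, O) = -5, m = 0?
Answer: 13022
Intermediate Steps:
g(b, G) = 0
U(L) = 8 (U(L) = L*0 + 8 = 0 + 8 = 8)
U(2*t(3, 5) + 0) + 13014 = 8 + 13014 = 13022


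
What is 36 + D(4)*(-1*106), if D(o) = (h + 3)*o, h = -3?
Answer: 36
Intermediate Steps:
D(o) = 0 (D(o) = (-3 + 3)*o = 0*o = 0)
36 + D(4)*(-1*106) = 36 + 0*(-1*106) = 36 + 0*(-106) = 36 + 0 = 36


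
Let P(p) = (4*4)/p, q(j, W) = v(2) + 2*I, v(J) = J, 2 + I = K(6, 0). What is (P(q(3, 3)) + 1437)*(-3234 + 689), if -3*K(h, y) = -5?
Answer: -3687705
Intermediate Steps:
K(h, y) = 5/3 (K(h, y) = -1/3*(-5) = 5/3)
I = -1/3 (I = -2 + 5/3 = -1/3 ≈ -0.33333)
q(j, W) = 4/3 (q(j, W) = 2 + 2*(-1/3) = 2 - 2/3 = 4/3)
P(p) = 16/p
(P(q(3, 3)) + 1437)*(-3234 + 689) = (16/(4/3) + 1437)*(-3234 + 689) = (16*(3/4) + 1437)*(-2545) = (12 + 1437)*(-2545) = 1449*(-2545) = -3687705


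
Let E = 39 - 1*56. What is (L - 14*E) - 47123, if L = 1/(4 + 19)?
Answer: -1078354/23 ≈ -46885.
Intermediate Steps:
E = -17 (E = 39 - 56 = -17)
L = 1/23 ≈ 0.043478
(L - 14*E) - 47123 = (1/23 - 14*(-17)) - 47123 = (1/23 + 238) - 47123 = 5475/23 - 47123 = -1078354/23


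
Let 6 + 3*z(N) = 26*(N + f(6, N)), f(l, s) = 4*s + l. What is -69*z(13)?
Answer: -42320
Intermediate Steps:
f(l, s) = l + 4*s
z(N) = 50 + 130*N/3 (z(N) = -2 + (26*(N + (6 + 4*N)))/3 = -2 + (26*(6 + 5*N))/3 = -2 + (156 + 130*N)/3 = -2 + (52 + 130*N/3) = 50 + 130*N/3)
-69*z(13) = -69*(50 + (130/3)*13) = -69*(50 + 1690/3) = -69*1840/3 = -42320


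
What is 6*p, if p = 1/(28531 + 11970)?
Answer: 6/40501 ≈ 0.00014814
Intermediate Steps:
p = 1/40501 ≈ 2.4691e-5
6*p = 6*(1/40501) = 6/40501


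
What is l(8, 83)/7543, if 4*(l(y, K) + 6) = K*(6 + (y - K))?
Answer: -5751/30172 ≈ -0.19061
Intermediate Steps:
l(y, K) = -6 + K*(6 + y - K)/4 (l(y, K) = -6 + (K*(6 + (y - K)))/4 = -6 + (K*(6 + y - K))/4 = -6 + K*(6 + y - K)/4)
l(8, 83)/7543 = (-6 - 1/4*83**2 + (3/2)*83 + (1/4)*83*8)/7543 = (-6 - 1/4*6889 + 249/2 + 166)*(1/7543) = (-6 - 6889/4 + 249/2 + 166)*(1/7543) = -5751/4*1/7543 = -5751/30172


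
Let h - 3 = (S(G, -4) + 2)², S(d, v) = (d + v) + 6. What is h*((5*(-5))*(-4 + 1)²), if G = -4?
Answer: -675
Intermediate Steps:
S(d, v) = 6 + d + v
h = 3 (h = 3 + ((6 - 4 - 4) + 2)² = 3 + (-2 + 2)² = 3 + 0² = 3 + 0 = 3)
h*((5*(-5))*(-4 + 1)²) = 3*((5*(-5))*(-4 + 1)²) = 3*(-25*(-3)²) = 3*(-25*9) = 3*(-225) = -675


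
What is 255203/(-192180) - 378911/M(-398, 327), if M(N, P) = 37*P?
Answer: -25302272359/775061940 ≈ -32.646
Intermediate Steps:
255203/(-192180) - 378911/M(-398, 327) = 255203/(-192180) - 378911/(37*327) = 255203*(-1/192180) - 378911/12099 = -255203/192180 - 378911*1/12099 = -255203/192180 - 378911/12099 = -25302272359/775061940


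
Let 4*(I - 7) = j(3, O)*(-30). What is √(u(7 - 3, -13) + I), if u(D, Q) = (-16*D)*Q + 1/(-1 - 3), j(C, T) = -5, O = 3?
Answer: √3505/2 ≈ 29.602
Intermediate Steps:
u(D, Q) = -¼ - 16*D*Q (u(D, Q) = -16*D*Q + 1/(-4) = -16*D*Q - ¼ = -¼ - 16*D*Q)
I = 89/2 (I = 7 + (-5*(-30))/4 = 7 + (¼)*150 = 7 + 75/2 = 89/2 ≈ 44.500)
√(u(7 - 3, -13) + I) = √((-¼ - 16*(7 - 3)*(-13)) + 89/2) = √((-¼ - 16*4*(-13)) + 89/2) = √((-¼ + 832) + 89/2) = √(3327/4 + 89/2) = √(3505/4) = √3505/2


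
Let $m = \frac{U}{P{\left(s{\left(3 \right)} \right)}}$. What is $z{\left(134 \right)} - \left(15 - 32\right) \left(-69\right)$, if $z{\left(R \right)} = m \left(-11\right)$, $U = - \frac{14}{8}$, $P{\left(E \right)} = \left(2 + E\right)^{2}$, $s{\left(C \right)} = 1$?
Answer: $- \frac{42151}{36} \approx -1170.9$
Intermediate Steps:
$U = - \frac{7}{4}$ ($U = \left(-14\right) \frac{1}{8} = - \frac{7}{4} \approx -1.75$)
$m = - \frac{7}{36}$ ($m = - \frac{7}{4 \left(2 + 1\right)^{2}} = - \frac{7}{4 \cdot 3^{2}} = - \frac{7}{4 \cdot 9} = \left(- \frac{7}{4}\right) \frac{1}{9} = - \frac{7}{36} \approx -0.19444$)
$z{\left(R \right)} = \frac{77}{36}$ ($z{\left(R \right)} = \left(- \frac{7}{36}\right) \left(-11\right) = \frac{77}{36}$)
$z{\left(134 \right)} - \left(15 - 32\right) \left(-69\right) = \frac{77}{36} - \left(15 - 32\right) \left(-69\right) = \frac{77}{36} - \left(-17\right) \left(-69\right) = \frac{77}{36} - 1173 = - \frac{42151}{36}$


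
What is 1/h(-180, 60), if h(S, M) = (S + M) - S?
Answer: 1/60 ≈ 0.016667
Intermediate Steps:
h(S, M) = M (h(S, M) = (M + S) - S = M)
1/h(-180, 60) = 1/60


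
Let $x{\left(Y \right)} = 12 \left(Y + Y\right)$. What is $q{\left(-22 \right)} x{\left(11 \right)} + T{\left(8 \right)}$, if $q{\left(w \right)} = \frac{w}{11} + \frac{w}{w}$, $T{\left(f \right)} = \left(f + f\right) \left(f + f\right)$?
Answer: $-8$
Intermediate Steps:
$T{\left(f \right)} = 4 f^{2}$ ($T{\left(f \right)} = 2 f 2 f = 4 f^{2}$)
$x{\left(Y \right)} = 24 Y$ ($x{\left(Y \right)} = 12 \cdot 2 Y = 24 Y$)
$q{\left(w \right)} = 1 + \frac{w}{11}$ ($q{\left(w \right)} = w \frac{1}{11} + 1 = \frac{w}{11} + 1 = 1 + \frac{w}{11}$)
$q{\left(-22 \right)} x{\left(11 \right)} + T{\left(8 \right)} = \left(1 + \frac{1}{11} \left(-22\right)\right) 24 \cdot 11 + 4 \cdot 8^{2} = \left(1 - 2\right) 264 + 4 \cdot 64 = \left(-1\right) 264 + 256 = -264 + 256 = -8$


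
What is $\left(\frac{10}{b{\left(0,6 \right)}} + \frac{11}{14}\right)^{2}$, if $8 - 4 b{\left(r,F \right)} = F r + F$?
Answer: $\frac{84681}{196} \approx 432.05$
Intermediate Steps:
$b{\left(r,F \right)} = 2 - \frac{F}{4} - \frac{F r}{4}$ ($b{\left(r,F \right)} = 2 - \frac{F r + F}{4} = 2 - \frac{F + F r}{4} = 2 - \left(\frac{F}{4} + \frac{F r}{4}\right) = 2 - \frac{F}{4} - \frac{F r}{4}$)
$\left(\frac{10}{b{\left(0,6 \right)}} + \frac{11}{14}\right)^{2} = \left(\frac{10}{2 - \frac{3}{2} - \frac{3}{2} \cdot 0} + \frac{11}{14}\right)^{2} = \left(\frac{10}{2 - \frac{3}{2} + 0} + 11 \cdot \frac{1}{14}\right)^{2} = \left(10 \frac{1}{\frac{1}{2}} + \frac{11}{14}\right)^{2} = \left(10 \cdot 2 + \frac{11}{14}\right)^{2} = \left(20 + \frac{11}{14}\right)^{2} = \left(\frac{291}{14}\right)^{2} = \frac{84681}{196}$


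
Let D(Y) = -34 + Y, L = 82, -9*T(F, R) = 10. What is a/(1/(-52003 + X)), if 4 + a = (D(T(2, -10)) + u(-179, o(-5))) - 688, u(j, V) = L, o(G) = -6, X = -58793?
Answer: 214427192/3 ≈ 7.1476e+7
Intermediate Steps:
T(F, R) = -10/9 (T(F, R) = -1/9*10 = -10/9)
u(j, V) = 82
a = -5806/9 (a = -4 + (((-34 - 10/9) + 82) - 688) = -4 + ((-316/9 + 82) - 688) = -4 + (422/9 - 688) = -4 - 5770/9 = -5806/9 ≈ -645.11)
a/(1/(-52003 + X)) = -5806/(9*(1/(-52003 - 58793))) = -5806/(9*(1/(-110796))) = -5806/(9*(-1/110796)) = -5806/9*(-110796) = 214427192/3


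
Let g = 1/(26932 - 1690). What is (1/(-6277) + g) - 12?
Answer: -1901347373/158444034 ≈ -12.000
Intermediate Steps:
g = 1/25242 ≈ 3.9616e-5
(1/(-6277) + g) - 12 = (1/(-6277) + 1/25242) - 12 = (-1/6277 + 1/25242) - 12 = -18965/158444034 - 12 = -1901347373/158444034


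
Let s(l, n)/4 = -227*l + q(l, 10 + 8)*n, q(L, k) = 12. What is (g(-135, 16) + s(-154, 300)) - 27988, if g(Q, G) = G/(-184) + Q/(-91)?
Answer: 264231615/2093 ≈ 1.2625e+5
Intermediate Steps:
s(l, n) = -908*l + 48*n (s(l, n) = 4*(-227*l + 12*n) = -908*l + 48*n)
g(Q, G) = -Q/91 - G/184 (g(Q, G) = G*(-1/184) + Q*(-1/91) = -G/184 - Q/91 = -Q/91 - G/184)
(g(-135, 16) + s(-154, 300)) - 27988 = ((-1/91*(-135) - 1/184*16) + (-908*(-154) + 48*300)) - 27988 = ((135/91 - 2/23) + (139832 + 14400)) - 27988 = (2923/2093 + 154232) - 27988 = 322810499/2093 - 27988 = 264231615/2093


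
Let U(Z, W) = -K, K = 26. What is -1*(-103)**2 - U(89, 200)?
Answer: -10583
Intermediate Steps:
U(Z, W) = -26 (U(Z, W) = -1*26 = -26)
-1*(-103)**2 - U(89, 200) = -1*(-103)**2 - 1*(-26) = -1*10609 + 26 = -10609 + 26 = -10583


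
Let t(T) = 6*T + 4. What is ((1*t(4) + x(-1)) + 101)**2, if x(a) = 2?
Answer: 17161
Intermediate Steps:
t(T) = 4 + 6*T
((1*t(4) + x(-1)) + 101)**2 = ((1*(4 + 6*4) + 2) + 101)**2 = ((1*(4 + 24) + 2) + 101)**2 = ((1*28 + 2) + 101)**2 = ((28 + 2) + 101)**2 = (30 + 101)**2 = 131**2 = 17161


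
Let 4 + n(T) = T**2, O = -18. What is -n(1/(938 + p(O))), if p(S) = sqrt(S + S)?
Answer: 48386787153/12096700225 + 1407*I/96773601800 ≈ 4.0 + 1.4539e-8*I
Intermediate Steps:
p(S) = sqrt(2)*sqrt(S) (p(S) = sqrt(2*S) = sqrt(2)*sqrt(S))
n(T) = -4 + T**2
-n(1/(938 + p(O))) = -(-4 + (1/(938 + sqrt(2)*sqrt(-18)))**2) = -(-4 + (1/(938 + sqrt(2)*(3*I*sqrt(2))))**2) = -(-4 + (1/(938 + 6*I))**2) = -(-4 + ((938 - 6*I)/879880)**2) = -(-4 + (938 - 6*I)**2/774188814400) = 4 - (938 - 6*I)**2/774188814400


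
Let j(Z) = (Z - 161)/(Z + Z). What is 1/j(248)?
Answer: 496/87 ≈ 5.7011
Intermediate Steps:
j(Z) = (-161 + Z)/(2*Z) (j(Z) = (-161 + Z)/((2*Z)) = (-161 + Z)*(1/(2*Z)) = (-161 + Z)/(2*Z))
1/j(248) = 1/((1/2)*(-161 + 248)/248) = 1/((1/2)*(1/248)*87) = 1/(87/496) = 496/87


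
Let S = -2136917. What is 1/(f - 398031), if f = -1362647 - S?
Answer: 1/376239 ≈ 2.6579e-6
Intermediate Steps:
f = 774270 (f = -1362647 - 1*(-2136917) = -1362647 + 2136917 = 774270)
1/(f - 398031) = 1/(774270 - 398031) = 1/376239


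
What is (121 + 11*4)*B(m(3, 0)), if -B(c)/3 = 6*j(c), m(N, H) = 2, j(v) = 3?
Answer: -8910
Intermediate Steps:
B(c) = -54 (B(c) = -18*3 = -3*18 = -54)
(121 + 11*4)*B(m(3, 0)) = (121 + 11*4)*(-54) = (121 + 44)*(-54) = 165*(-54) = -8910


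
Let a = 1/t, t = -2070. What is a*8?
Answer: -4/1035 ≈ -0.0038647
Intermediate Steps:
a = -1/2070 (a = 1/(-2070) = -1/2070 ≈ -0.00048309)
a*8 = -1/2070*8 = -4/1035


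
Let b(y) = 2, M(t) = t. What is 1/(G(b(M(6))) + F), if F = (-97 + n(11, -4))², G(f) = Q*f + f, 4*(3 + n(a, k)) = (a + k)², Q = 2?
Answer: 16/123297 ≈ 0.00012977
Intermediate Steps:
n(a, k) = -3 + (a + k)²/4
G(f) = 3*f (G(f) = 2*f + f = 3*f)
F = 123201/16 (F = (-97 + (-3 + (11 - 4)²/4))² = (-97 + (-3 + (¼)*7²))² = (-97 + (-3 + (¼)*49))² = (-97 + (-3 + 49/4))² = (-97 + 37/4)² = (-351/4)² = 123201/16 ≈ 7700.1)
1/(G(b(M(6))) + F) = 1/(3*2 + 123201/16) = 1/(6 + 123201/16) = 1/(123297/16) = 16/123297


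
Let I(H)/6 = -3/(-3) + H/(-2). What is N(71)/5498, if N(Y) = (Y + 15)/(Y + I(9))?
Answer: 43/137450 ≈ 0.00031284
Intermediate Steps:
I(H) = 6 - 3*H (I(H) = 6*(-3/(-3) + H/(-2)) = 6*(-3*(-⅓) + H*(-½)) = 6*(1 - H/2) = 6 - 3*H)
N(Y) = (15 + Y)/(-21 + Y) (N(Y) = (Y + 15)/(Y + (6 - 3*9)) = (15 + Y)/(Y + (6 - 27)) = (15 + Y)/(Y - 21) = (15 + Y)/(-21 + Y))
N(71)/5498 = ((15 + 71)/(-21 + 71))/5498 = (86/50)*(1/5498) = ((1/50)*86)*(1/5498) = (43/25)*(1/5498) = 43/137450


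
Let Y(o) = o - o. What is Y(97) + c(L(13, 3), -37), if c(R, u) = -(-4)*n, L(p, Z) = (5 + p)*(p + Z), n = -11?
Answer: -44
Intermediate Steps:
L(p, Z) = (5 + p)*(Z + p)
Y(o) = 0
c(R, u) = -44 (c(R, u) = -(-4)*(-11) = -1*44 = -44)
Y(97) + c(L(13, 3), -37) = 0 - 44 = -44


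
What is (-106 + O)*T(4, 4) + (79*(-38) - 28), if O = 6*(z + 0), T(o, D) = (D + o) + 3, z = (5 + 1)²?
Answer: -1820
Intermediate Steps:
z = 36 (z = 6² = 36)
T(o, D) = 3 + D + o
O = 216 (O = 6*(36 + 0) = 6*36 = 216)
(-106 + O)*T(4, 4) + (79*(-38) - 28) = (-106 + 216)*(3 + 4 + 4) + (79*(-38) - 28) = 110*11 + (-3002 - 28) = 1210 - 3030 = -1820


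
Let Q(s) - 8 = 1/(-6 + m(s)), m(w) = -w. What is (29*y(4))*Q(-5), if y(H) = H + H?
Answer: 1624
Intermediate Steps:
y(H) = 2*H
Q(s) = 8 + 1/(-6 - s)
(29*y(4))*Q(-5) = (29*(2*4))*((47 + 8*(-5))/(6 - 5)) = (29*8)*((47 - 40)/1) = 232*(1*7) = 232*7 = 1624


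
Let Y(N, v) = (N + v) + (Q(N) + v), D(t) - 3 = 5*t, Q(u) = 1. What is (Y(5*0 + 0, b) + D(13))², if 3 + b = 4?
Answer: 5041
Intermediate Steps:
b = 1 (b = -3 + 4 = 1)
D(t) = 3 + 5*t
Y(N, v) = 1 + N + 2*v (Y(N, v) = (N + v) + (1 + v) = 1 + N + 2*v)
(Y(5*0 + 0, b) + D(13))² = ((1 + (5*0 + 0) + 2*1) + (3 + 5*13))² = ((1 + (0 + 0) + 2) + (3 + 65))² = ((1 + 0 + 2) + 68)² = (3 + 68)² = 71² = 5041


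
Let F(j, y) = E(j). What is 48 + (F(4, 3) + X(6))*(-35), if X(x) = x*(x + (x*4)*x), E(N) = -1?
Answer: -31417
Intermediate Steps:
F(j, y) = -1
X(x) = x*(x + 4*x²) (X(x) = x*(x + (4*x)*x) = x*(x + 4*x²))
48 + (F(4, 3) + X(6))*(-35) = 48 + (-1 + 6²*(1 + 4*6))*(-35) = 48 + (-1 + 36*(1 + 24))*(-35) = 48 + (-1 + 36*25)*(-35) = 48 + (-1 + 900)*(-35) = 48 + 899*(-35) = 48 - 31465 = -31417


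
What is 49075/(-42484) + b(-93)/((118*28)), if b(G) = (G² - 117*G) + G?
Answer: 12761879/2699368 ≈ 4.7277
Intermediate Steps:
b(G) = G² - 116*G
49075/(-42484) + b(-93)/((118*28)) = 49075/(-42484) + (-93*(-116 - 93))/((118*28)) = 49075*(-1/42484) - 93*(-209)/3304 = -3775/3268 + 19437*(1/3304) = -3775/3268 + 19437/3304 = 12761879/2699368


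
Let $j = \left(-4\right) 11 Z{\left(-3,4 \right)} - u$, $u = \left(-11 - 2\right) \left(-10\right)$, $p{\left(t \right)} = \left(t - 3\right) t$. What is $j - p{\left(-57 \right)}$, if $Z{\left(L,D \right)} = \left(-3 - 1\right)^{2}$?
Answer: $-4254$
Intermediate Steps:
$Z{\left(L,D \right)} = 16$ ($Z{\left(L,D \right)} = \left(-4\right)^{2} = 16$)
$p{\left(t \right)} = t \left(-3 + t\right)$ ($p{\left(t \right)} = \left(-3 + t\right) t = t \left(-3 + t\right)$)
$u = 130$ ($u = \left(-13\right) \left(-10\right) = 130$)
$j = -834$ ($j = \left(-4\right) 11 \cdot 16 - 130 = \left(-44\right) 16 - 130 = -704 - 130 = -834$)
$j - p{\left(-57 \right)} = -834 - - 57 \left(-3 - 57\right) = -834 - \left(-57\right) \left(-60\right) = -834 - 3420 = -4254$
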